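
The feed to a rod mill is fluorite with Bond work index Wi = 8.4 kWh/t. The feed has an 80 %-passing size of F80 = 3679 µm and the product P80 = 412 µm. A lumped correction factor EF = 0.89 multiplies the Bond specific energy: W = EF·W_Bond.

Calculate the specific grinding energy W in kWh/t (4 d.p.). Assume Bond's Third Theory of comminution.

W = 2.4506 kWh/t

W_Bond = 10·Wi·(1/√P₈₀ − 1/√F₈₀)
1/√412 = 0.049266;  1/√3679 = 0.016487
W = 10·8.4·(0.049266 − 0.016487) = 2.7535 kWh/t
W_actual = 0.89 × 2.7535 = 2.4506 kWh/t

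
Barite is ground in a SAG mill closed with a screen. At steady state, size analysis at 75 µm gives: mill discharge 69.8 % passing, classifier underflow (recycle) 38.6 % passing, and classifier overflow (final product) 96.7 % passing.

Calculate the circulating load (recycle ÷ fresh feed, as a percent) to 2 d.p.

Balance %-passing 75 µm (r = R/F):
(1+r)·d = r·u + o ⇒ r = (o−d)/(d−u)
r = (96.7 − 69.8)/(69.8 − 38.6) = 26.9/31.2 = 0.8622
CL = 100·r = 86.22 %

CL = 86.22 %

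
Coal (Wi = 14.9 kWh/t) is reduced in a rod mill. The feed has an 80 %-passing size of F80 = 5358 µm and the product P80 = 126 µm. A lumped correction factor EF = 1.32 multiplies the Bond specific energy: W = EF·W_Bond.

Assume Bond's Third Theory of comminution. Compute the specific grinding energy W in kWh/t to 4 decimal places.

Bond:  W = 10 Wi (1/√P − 1/√F)
1/√126 = 0.089087;  1/√5358 = 0.013662
W = 10·14.9·(0.089087 − 0.013662) = 11.2384 kWh/t
Apply correction: 11.2384 × 1.32 = 14.8347 kWh/t

W = 14.8347 kWh/t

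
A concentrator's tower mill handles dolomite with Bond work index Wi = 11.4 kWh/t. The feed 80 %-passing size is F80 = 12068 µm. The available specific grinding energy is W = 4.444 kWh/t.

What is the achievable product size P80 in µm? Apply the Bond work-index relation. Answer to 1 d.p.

W_Bond = 10·Wi·(1/√P₈₀ − 1/√F₈₀)
P80^(−½) = W/(10 Wi) + F80^(−½)
  = 4.4440/(10·11.4) + 1/√12068 = 0.038982 + 0.009103 = 0.048085
P80 = (1/0.048085)² = 20.7963² = 432.49 µm

P80 = 432.5 µm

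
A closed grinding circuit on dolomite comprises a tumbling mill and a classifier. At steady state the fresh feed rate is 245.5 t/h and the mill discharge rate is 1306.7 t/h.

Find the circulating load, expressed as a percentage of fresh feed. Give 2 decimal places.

CL = 432.26 %

M = F + R at steady state, so:
R = M − F = 1306.7 − 245.5 = 1061.2 t/h
CL = 100·R/F = 100·1061.2/245.5 = 432.26 %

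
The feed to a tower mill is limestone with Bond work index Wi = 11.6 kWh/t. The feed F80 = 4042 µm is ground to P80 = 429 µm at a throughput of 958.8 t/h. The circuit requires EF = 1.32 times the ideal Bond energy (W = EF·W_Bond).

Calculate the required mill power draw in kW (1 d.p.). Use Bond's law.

W = 10·Wi·[P80^(−½) − F80^(−½)]
W = 10·11.6·(1/√429 − 1/√4042) = 10·11.6·(0.032551) = 3.7760 kWh/t
Corrected W = EF·W_Bond = 1.32·3.7760 = 4.9843 kWh/t
P = W·T = 4.9843·958.8 = 4778.9 kW

P = 4778.9 kW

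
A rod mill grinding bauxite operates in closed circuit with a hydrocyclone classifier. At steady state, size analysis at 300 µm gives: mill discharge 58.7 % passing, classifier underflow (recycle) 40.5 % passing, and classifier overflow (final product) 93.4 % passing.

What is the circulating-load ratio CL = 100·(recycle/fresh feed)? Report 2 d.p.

CL = 190.66 %

Classifier node, passing 300 µm:
Fd + Rd = Ru + Fo ⇒ R/F = (o−d)/(d−u)
r = (93.4 − 58.7)/(58.7 − 40.5) = 34.7/18.2 = 1.9066
CL = 100·r = 190.66 %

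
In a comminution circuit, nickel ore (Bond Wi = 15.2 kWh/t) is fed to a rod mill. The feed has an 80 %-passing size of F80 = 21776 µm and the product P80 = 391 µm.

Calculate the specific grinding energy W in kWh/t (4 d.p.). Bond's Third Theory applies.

W = 10 Wi / √P80 − 10 Wi / √F80
1/√391 = 0.050572;  1/√21776 = 0.006777
W = 10·15.2·(0.050572 − 0.006777) = 6.6569 kWh/t

W = 6.6569 kWh/t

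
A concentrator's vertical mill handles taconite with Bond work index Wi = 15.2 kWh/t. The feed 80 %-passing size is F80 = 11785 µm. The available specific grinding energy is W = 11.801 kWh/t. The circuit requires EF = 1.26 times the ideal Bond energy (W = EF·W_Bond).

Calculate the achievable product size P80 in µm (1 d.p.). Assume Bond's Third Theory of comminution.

P80 = 199.3 µm

W = 10·Wi·[P80^(−½) − F80^(−½)]
W_Bond = W / EF = 11.801 / 1.26 = 9.3659 kWh/t
1/√P80 = 1/√F80 + W_Bond/(10·Wi)
  = 9.3659/(10·15.2) + 1/√11785 = 0.061618 + 0.009212 = 0.070829
P80 = (1/0.070829)² = 14.1185² = 199.33 µm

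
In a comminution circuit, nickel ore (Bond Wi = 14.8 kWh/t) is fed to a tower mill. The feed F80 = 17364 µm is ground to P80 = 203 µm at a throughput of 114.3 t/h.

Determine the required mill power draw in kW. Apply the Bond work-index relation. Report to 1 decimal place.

W = 10 Wi (1/√P80 − 1/√F80)  [Bond]
W = 10·14.8·(1/√203 − 1/√17364) = 10·14.8·(0.062597) = 9.2644 kWh/t
Power = W × throughput = 9.2644 kWh/t × 114.3 t/h = 1058.9 kW

P = 1058.9 kW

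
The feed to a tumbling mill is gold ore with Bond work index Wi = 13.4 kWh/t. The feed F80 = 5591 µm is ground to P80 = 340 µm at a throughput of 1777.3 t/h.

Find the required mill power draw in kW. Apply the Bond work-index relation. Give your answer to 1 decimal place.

P = 9730.9 kW

Bond:  W = 10 Wi (1/√P − 1/√F)
W = 10·13.4·(1/√340 − 1/√5591) = 10·13.4·(0.040859) = 5.4751 kWh/t
P_mill = W·ṁ = 5.4751·1777.3 = 9730.9 kW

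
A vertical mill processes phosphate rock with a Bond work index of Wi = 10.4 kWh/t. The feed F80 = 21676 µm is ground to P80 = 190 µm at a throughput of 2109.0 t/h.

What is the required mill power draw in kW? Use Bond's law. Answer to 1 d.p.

W = 10·Wi·[P80^(−½) − F80^(−½)]
W = 10·10.4·(1/√190 − 1/√21676) = 10·10.4·(0.065755) = 6.8386 kWh/t
P_mill = W·ṁ = 6.8386·2109.0 = 14422.5 kW

P = 14422.5 kW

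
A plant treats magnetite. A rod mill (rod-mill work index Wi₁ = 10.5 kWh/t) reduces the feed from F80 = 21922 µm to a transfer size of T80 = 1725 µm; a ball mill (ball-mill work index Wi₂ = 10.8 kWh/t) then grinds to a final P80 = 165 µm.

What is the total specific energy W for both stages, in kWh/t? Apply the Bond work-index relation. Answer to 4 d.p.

W = 10·Wi·(P80^(-½) − F80^(-½))
Stage 1 (21922→1725 µm, Wi₁=10.5): W₁ = 10·10.5·(0.024077 − 0.006754) = 1.8189 kWh/t
Stage 2 (1725→165 µm, Wi₂=10.8): W₂ = 10·10.8·(0.077850 − 0.024077) = 5.8075 kWh/t
W = W₁ + W₂ = 1.8189 + 5.8075 = 7.6264 kWh/t

W = 7.6264 kWh/t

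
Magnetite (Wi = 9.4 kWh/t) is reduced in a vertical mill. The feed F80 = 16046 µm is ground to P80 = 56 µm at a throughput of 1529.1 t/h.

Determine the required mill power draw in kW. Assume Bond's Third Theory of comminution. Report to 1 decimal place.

P = 18072.8 kW

W = 10 Wi (1/√P80 − 1/√F80)  [Bond]
W = 10·9.4·(1/√56 − 1/√16046) = 10·9.4·(0.125736) = 11.8192 kWh/t
Mill draw = 11.8192 × 1529.1 = 18072.8 kW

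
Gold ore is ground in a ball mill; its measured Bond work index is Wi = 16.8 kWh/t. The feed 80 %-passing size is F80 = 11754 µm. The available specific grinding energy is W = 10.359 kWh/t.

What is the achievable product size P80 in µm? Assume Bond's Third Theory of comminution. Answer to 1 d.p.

P80 = 199.0 µm

W = 10·Wi·(P80^(-½) − F80^(-½))
⇒ 1/√P80 = W/(10·Wi) + 1/√F80
  = 10.3590/(10·16.8) + 1/√11754 = 0.061661 + 0.009224 = 0.070884
P80 = (1/0.070884)² = 14.1075² = 199.02 µm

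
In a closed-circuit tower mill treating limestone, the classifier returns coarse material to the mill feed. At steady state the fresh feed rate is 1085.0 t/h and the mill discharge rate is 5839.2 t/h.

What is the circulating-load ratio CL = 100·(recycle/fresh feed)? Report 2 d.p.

Mill node: discharge = fresh + recycle.
R = M − F = 5839.2 − 1085.0 = 4754.2 t/h
CL = 100·R/F = 100·4754.2/1085.0 = 438.18 %

CL = 438.18 %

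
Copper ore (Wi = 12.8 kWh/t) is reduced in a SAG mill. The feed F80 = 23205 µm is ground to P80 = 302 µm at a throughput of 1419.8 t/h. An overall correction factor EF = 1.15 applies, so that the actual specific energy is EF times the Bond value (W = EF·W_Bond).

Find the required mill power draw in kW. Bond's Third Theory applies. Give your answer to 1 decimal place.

W = 10·Wi·[P80^(−½) − F80^(−½)]
W = 10·12.8·(1/√302 − 1/√23205) = 10·12.8·(0.050979) = 6.5253 kWh/t
Apply correction: 6.5253 × 1.15 = 7.5041 kWh/t
Mill draw = 7.5041 × 1419.8 = 10654.3 kW

P = 10654.3 kW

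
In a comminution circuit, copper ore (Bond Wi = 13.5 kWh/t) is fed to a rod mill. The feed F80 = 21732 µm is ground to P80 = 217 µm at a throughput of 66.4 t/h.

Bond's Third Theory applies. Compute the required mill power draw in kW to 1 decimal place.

Bond:  W = 10 Wi (1/√P − 1/√F)
W = 10·13.5·(1/√217 − 1/√21732) = 10·13.5·(0.061101) = 8.2486 kWh/t
Power = W × throughput = 8.2486 kWh/t × 66.4 t/h = 547.7 kW

P = 547.7 kW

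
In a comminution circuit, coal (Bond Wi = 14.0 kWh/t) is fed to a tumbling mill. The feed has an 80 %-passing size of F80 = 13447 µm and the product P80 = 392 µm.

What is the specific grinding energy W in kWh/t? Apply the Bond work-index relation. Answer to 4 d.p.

W = 5.8638 kWh/t

W = 10 Wi (P80^-0.5 − F80^-0.5)
1/√392 = 0.050508;  1/√13447 = 0.008624
W = 10·14.0·(0.050508 − 0.008624) = 5.8638 kWh/t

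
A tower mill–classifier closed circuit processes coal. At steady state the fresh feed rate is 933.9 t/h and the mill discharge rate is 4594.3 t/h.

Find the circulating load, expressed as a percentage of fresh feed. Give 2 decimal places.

Mill node: discharge = fresh + recycle.
R = M − F = 4594.3 − 933.9 = 3660.4 t/h
CL = 100·R/F = 100·3660.4/933.9 = 391.95 %

CL = 391.95 %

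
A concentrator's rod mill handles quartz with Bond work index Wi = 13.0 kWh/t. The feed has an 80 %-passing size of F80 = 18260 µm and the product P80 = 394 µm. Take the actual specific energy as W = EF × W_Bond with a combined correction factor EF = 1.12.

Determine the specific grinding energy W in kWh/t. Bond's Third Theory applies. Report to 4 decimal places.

W = 6.2577 kWh/t

Bond:  W = 10 Wi (1/√P − 1/√F)
1/√394 = 0.050379;  1/√18260 = 0.007400
W = 10·13.0·(0.050379 − 0.007400) = 5.5873 kWh/t
Corrected W = EF·W_Bond = 1.12·5.5873 = 6.2577 kWh/t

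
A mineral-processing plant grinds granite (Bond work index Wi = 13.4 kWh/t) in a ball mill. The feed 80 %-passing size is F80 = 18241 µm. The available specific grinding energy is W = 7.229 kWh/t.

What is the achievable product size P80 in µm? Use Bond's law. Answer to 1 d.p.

Bond: W = 10·Wi·(1/√P80 − 1/√F80)
⇒ 1/√P80 = W/(10 Wi) + 1/√F80
  = 7.2290/(10·13.4) + 1/√18241 = 0.053948 + 0.007404 = 0.061352
P80 = (1/0.061352)² = 16.2994² = 265.67 µm

P80 = 265.7 µm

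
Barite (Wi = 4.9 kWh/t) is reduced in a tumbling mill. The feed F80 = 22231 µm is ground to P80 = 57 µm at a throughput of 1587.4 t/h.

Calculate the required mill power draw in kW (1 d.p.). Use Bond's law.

Bond: W = 10·Wi·(1/√P80 − 1/√F80)
W = 10·4.9·(1/√57 − 1/√22231) = 10·4.9·(0.125746) = 6.1616 kWh/t
P = W·T = 6.1616·1587.4 = 9780.9 kW

P = 9780.9 kW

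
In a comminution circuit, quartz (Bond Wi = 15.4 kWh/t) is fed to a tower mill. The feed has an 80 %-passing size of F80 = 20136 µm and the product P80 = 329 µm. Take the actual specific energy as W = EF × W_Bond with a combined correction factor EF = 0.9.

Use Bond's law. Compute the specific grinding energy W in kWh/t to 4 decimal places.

W = 10 Wi (P80^-0.5 − F80^-0.5)
1/√329 = 0.055132;  1/√20136 = 0.007047
W = 10·15.4·(0.055132 − 0.007047) = 7.4050 kWh/t
W_actual = 0.9 × 7.4050 = 6.6645 kWh/t

W = 6.6645 kWh/t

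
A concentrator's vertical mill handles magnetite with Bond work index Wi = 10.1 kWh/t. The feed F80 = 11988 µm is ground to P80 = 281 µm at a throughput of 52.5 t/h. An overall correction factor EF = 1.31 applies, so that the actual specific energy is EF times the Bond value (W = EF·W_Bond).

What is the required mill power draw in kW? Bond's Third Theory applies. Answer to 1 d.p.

P = 350.9 kW

Bond: W = 10·Wi·(1/√P80 − 1/√F80)
W = 10·10.1·(1/√281 − 1/√11988) = 10·10.1·(0.050522) = 5.1027 kWh/t
Corrected W = EF·W_Bond = 1.31·5.1027 = 6.6845 kWh/t
Power = W × throughput = 6.6845 kWh/t × 52.5 t/h = 350.9 kW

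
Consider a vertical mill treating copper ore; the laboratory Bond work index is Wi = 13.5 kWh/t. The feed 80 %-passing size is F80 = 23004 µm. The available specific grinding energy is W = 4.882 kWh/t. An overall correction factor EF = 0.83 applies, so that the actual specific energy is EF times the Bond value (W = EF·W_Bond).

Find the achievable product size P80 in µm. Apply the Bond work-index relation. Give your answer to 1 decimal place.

W = 10 Wi (1/√P80 − 1/√F80)  [Bond]
W_Bond = W / EF = 4.882 / 0.83 = 5.8819 kWh/t
⇒ 1/√P80 = W_Bond/(10·Wi) + 1/√F80
  = 5.8819/(10·13.5) + 1/√23004 = 0.043570 + 0.006593 = 0.050163
P80 = (1/0.050163)² = 19.9350² = 397.40 µm

P80 = 397.4 µm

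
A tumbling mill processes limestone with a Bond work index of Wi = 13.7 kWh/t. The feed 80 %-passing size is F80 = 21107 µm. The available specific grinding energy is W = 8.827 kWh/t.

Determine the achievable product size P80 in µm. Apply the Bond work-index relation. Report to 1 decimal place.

Bond: W = 10·Wi·(1/√P80 − 1/√F80)
P80^(−½) = W/(10 Wi) + F80^(−½)
  = 8.8270/(10·13.7) + 1/√21107 = 0.064431 + 0.006883 = 0.071314
P80 = (1/0.071314)² = 14.0225² = 196.63 µm

P80 = 196.6 µm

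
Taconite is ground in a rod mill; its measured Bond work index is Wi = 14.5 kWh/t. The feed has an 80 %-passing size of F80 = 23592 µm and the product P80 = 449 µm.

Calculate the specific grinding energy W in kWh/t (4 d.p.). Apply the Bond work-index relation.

W = 5.8989 kWh/t

Bond: W = 10·Wi·(1/√P80 − 1/√F80)
1/√449 = 0.047193;  1/√23592 = 0.006511
W = 10·14.5·(0.047193 − 0.006511) = 5.8989 kWh/t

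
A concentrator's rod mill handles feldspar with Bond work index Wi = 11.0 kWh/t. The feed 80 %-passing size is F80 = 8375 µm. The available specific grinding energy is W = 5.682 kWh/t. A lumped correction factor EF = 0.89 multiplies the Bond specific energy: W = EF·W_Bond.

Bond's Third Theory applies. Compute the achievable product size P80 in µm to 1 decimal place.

W = 10·Wi·(P80^(-½) − F80^(-½))
W_Bond = W / EF = 5.682 / 0.89 = 6.3843 kWh/t
⇒ 1/√P80 = W_Bond/(10·Wi) + 1/√F80
  = 6.3843/(10·11.0) + 1/√8375 = 0.058039 + 0.010927 = 0.068966
P80 = (1/0.068966)² = 14.4999² = 210.25 µm

P80 = 210.2 µm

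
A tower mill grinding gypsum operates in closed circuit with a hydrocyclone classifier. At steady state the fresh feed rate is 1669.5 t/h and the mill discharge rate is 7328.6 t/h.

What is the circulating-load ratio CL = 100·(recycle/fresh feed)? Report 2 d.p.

Steady state: M = F + R.
R = M − F = 7328.6 − 1669.5 = 5659.1 t/h
CL = 100·R/F = 100·5659.1/1669.5 = 338.97 %

CL = 338.97 %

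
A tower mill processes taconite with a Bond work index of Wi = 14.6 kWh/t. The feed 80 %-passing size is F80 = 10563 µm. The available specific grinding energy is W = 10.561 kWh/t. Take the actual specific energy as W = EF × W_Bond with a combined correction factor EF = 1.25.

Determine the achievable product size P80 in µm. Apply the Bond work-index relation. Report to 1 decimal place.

P80 = 218.8 µm

W = 10·Wi·(P80^(-½) − F80^(-½))
W_Bond = W / EF = 10.561 / 1.25 = 8.4488 kWh/t
P80^-0.5 = F80^-0.5 + W_Bond/(10 Wi)
  = 8.4488/(10·14.6) + 1/√10563 = 0.057868 + 0.009730 = 0.067598
P80 = (1/0.067598)² = 14.7933² = 218.84 µm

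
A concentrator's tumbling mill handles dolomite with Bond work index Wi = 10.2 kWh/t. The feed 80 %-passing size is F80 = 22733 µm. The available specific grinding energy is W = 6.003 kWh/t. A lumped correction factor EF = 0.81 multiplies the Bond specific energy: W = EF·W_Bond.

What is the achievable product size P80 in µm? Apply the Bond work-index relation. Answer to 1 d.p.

P80 = 159.1 µm

W = 10·Wi·[P80^(−½) − F80^(−½)]
W_Bond = W / EF = 6.003 / 0.81 = 7.4111 kWh/t
P80^-0.5 = F80^-0.5 + W_Bond/(10 Wi)
  = 7.4111/(10·10.2) + 1/√22733 = 0.072658 + 0.006632 = 0.079290
P80 = (1/0.079290)² = 12.6119² = 159.06 µm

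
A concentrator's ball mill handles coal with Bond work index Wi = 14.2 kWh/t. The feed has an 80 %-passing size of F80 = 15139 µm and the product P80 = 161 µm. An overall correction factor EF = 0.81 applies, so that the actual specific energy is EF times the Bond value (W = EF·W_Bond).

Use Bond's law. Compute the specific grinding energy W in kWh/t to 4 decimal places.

W = 8.1300 kWh/t

W = 10·Wi·(P80^(-½) − F80^(-½))
1/√161 = 0.078811;  1/√15139 = 0.008127
W = 10·14.2·(0.078811 − 0.008127) = 10.0371 kWh/t
W_actual = 0.81 × 10.0371 = 8.1300 kWh/t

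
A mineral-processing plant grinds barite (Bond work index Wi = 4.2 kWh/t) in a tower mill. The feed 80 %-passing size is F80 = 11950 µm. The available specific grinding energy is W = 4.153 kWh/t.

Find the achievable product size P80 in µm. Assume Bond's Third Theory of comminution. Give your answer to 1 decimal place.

W = 10 Wi / √P80 − 10 Wi / √F80
⇒ 1/√P80 = W/(10·Wi) + 1/√F80
  = 4.1530/(10·4.2) + 1/√11950 = 0.098881 + 0.009148 = 0.108029
P80 = (1/0.108029)² = 9.2568² = 85.69 µm

P80 = 85.7 µm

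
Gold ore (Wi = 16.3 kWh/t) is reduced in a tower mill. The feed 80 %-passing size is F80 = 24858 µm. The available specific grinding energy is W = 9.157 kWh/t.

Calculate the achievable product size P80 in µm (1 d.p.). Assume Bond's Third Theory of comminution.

W = 10·Wi·(P80^(-½) − F80^(-½))
P80^(−½) = W/(10 Wi) + F80^(−½)
  = 9.1570/(10·16.3) + 1/√24858 = 0.056178 + 0.006343 = 0.062521
P80 = (1/0.062521)² = 15.9948² = 255.83 µm

P80 = 255.8 µm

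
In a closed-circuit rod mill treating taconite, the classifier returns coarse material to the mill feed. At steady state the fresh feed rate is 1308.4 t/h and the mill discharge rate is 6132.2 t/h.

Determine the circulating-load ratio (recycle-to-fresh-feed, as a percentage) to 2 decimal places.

Mill node: discharge = fresh + recycle.
R = M − F = 6132.2 − 1308.4 = 4823.8 t/h
CL = 100·R/F = 100·4823.8/1308.4 = 368.68 %

CL = 368.68 %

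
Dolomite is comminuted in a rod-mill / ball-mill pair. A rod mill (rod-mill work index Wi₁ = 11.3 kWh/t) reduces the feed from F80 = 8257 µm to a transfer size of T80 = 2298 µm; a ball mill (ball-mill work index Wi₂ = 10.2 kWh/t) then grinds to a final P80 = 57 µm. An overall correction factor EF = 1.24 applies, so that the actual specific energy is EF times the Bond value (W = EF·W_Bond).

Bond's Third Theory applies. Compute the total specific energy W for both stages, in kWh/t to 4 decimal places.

W = 10 Wi (1/√P80 − 1/√F80)  [Bond]
Stage 1 (8257→2298 µm, Wi₁=11.3): W₁ = 10·11.3·(0.020861 − 0.011005) = 1.1137 kWh/t
Stage 2 (2298→57 µm, Wi₂=10.2): W₂ = 10·10.2·(0.132453 − 0.020861) = 11.3825 kWh/t
W = W₁ + W₂ = 1.1137 + 11.3825 = 12.4961 kWh/t
W_actual = 1.24 × 12.4961 = 15.4952 kWh/t

W = 15.4952 kWh/t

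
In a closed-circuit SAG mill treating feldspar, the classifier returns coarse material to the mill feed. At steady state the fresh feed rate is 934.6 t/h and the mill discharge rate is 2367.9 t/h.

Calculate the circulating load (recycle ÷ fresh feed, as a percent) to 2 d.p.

CL = 153.36 %

Mill node: discharge = fresh + recycle.
R = M − F = 2367.9 − 934.6 = 1433.3 t/h
CL = 100·R/F = 100·1433.3/934.6 = 153.36 %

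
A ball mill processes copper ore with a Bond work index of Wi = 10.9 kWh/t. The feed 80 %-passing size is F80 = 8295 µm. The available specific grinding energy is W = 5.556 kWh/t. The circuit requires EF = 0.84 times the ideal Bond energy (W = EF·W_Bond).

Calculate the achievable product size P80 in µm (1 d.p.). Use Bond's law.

P80 = 194.7 µm

W = 10·Wi·(P80^(-½) − F80^(-½))
W_Bond = W / EF = 5.556 / 0.84 = 6.6143 kWh/t
⇒ 1/√P80 = W_Bond/(10 Wi) + 1/√F80
  = 6.6143/(10·10.9) + 1/√8295 = 0.060682 + 0.010980 = 0.071661
P80 = (1/0.071661)² = 13.9545² = 194.73 µm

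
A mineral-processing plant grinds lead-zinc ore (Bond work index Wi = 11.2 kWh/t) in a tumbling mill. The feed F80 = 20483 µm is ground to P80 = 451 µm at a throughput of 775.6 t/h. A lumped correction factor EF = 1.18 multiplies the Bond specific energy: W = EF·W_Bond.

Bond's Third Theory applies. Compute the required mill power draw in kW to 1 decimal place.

P = 4110.5 kW

Bond:  W = 10 Wi (1/√P − 1/√F)
W = 10·11.2·(1/√451 − 1/√20483) = 10·11.2·(0.040101) = 4.4913 kWh/t
W_actual = 1.18 × 4.4913 = 5.2997 kWh/t
Mill draw = 5.2997 × 775.6 = 4110.5 kW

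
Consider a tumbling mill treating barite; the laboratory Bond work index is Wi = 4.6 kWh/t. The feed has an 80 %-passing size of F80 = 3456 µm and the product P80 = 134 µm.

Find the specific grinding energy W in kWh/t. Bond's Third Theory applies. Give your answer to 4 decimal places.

W_Bond = 10·Wi·(1/√P₈₀ − 1/√F₈₀)
1/√134 = 0.086387;  1/√3456 = 0.017010
W = 10·4.6·(0.086387 − 0.017010) = 3.1913 kWh/t

W = 3.1913 kWh/t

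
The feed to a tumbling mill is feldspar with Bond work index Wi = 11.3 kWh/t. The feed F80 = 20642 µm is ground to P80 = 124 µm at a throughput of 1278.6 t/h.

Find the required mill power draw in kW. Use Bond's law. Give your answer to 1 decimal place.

P = 11969.2 kW

W = 10·Wi·[P80^(−½) − F80^(−½)]
W = 10·11.3·(1/√124 − 1/√20642) = 10·11.3·(0.082842) = 9.3612 kWh/t
P_mill = W·ṁ = 9.3612·1278.6 = 11969.2 kW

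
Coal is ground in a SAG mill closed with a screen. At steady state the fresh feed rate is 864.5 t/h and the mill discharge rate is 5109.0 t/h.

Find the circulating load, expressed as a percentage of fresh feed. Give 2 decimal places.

Discharge = new feed + return, hence
R = M − F = 5109.0 − 864.5 = 4244.5 t/h
CL = 100·R/F = 100·4244.5/864.5 = 490.98 %

CL = 490.98 %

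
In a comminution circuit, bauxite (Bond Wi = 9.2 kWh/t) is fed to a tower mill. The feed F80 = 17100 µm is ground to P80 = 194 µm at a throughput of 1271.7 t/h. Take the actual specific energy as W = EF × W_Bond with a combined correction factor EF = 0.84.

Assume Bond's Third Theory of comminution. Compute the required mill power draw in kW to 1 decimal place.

P = 6304.3 kW

W = 10 Wi (P80^-0.5 − F80^-0.5)
W = 10·9.2·(1/√194 − 1/√17100) = 10·9.2·(0.064149) = 5.9017 kWh/t
Apply correction: 5.9017 × 0.84 = 4.9574 kWh/t
Mill draw = 4.9574 × 1271.7 = 6304.3 kW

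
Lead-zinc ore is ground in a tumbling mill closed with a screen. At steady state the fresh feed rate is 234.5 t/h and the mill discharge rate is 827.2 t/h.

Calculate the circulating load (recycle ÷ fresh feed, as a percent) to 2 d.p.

CL = 252.75 %

M = F + R at steady state, so:
R = M − F = 827.2 − 234.5 = 592.7 t/h
CL = 100·R/F = 100·592.7/234.5 = 252.75 %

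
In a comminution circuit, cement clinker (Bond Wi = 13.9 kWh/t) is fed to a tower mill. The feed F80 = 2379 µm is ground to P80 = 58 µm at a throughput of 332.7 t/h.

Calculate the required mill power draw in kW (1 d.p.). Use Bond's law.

Bond:  W = 10 Wi (1/√P − 1/√F)
W = 10·13.9·(1/√58 − 1/√2379) = 10·13.9·(0.110804) = 15.4018 kWh/t
Power = W × throughput = 15.4018 kWh/t × 332.7 t/h = 5124.2 kW

P = 5124.2 kW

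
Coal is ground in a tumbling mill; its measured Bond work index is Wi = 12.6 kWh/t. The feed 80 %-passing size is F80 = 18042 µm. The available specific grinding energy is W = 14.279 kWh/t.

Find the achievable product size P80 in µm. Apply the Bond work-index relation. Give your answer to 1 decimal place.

P80 = 68.6 µm

W = 10 Wi (1/√P80 − 1/√F80)  [Bond]
P80^(−½) = W/(10 Wi) + F80^(−½)
  = 14.2790/(10·12.6) + 1/√18042 = 0.113325 + 0.007445 = 0.120770
P80 = (1/0.120770)² = 8.2802² = 68.56 µm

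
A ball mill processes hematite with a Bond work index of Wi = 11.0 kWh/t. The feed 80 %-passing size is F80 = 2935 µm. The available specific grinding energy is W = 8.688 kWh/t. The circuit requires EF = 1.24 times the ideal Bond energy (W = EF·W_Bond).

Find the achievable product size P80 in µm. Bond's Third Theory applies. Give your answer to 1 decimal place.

P80 = 148.2 µm

W_Bond = 10·Wi·(1/√P₈₀ − 1/√F₈₀)
W_Bond = W / EF = 8.688 / 1.24 = 7.0065 kWh/t
⇒ 1/√P80 = W_Bond/(10·Wi) + 1/√F80
  = 7.0065/(10·11.0) + 1/√2935 = 0.063695 + 0.018458 = 0.082153
P80 = (1/0.082153)² = 12.1723² = 148.17 µm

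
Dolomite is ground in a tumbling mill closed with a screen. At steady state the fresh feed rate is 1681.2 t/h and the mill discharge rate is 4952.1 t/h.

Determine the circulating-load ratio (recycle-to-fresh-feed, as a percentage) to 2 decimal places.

CL = 194.56 %

Mill node: discharge = fresh + recycle.
R = M − F = 4952.1 − 1681.2 = 3270.9 t/h
CL = 100·R/F = 100·3270.9/1681.2 = 194.56 %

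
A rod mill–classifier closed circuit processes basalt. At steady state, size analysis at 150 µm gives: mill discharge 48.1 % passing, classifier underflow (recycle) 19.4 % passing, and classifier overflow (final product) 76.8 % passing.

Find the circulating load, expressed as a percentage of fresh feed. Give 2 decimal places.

Classifier node, passing 150 µm:
d + r·d = r·u + o → r(d−u) = o−d
r = (76.8 − 48.1)/(48.1 − 19.4) = 28.7/28.7 = 1.0000
CL = 100·r = 100.00 %

CL = 100.00 %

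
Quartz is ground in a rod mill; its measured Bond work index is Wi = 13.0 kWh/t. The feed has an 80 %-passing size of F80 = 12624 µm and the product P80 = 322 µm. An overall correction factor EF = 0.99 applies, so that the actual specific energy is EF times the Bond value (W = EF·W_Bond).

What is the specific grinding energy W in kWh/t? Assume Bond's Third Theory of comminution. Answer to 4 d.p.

W_Bond = 10·Wi·(1/√P₈₀ − 1/√F₈₀)
1/√322 = 0.055728;  1/√12624 = 0.008900
W = 10·13.0·(0.055728 − 0.008900) = 6.0876 kWh/t
With EF = 0.99: W = 6.0876·0.99 = 6.0267 kWh/t

W = 6.0267 kWh/t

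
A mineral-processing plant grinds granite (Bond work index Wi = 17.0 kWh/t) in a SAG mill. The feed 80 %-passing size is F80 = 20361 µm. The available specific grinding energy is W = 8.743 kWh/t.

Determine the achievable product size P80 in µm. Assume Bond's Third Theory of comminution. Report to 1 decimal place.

W_Bond = 10·Wi·(1/√P₈₀ − 1/√F₈₀)
1/√P80 = 1/√F80 + W/(10·Wi)
  = 8.7430/(10·17.0) + 1/√20361 = 0.051429 + 0.007008 = 0.058438
P80 = (1/0.058438)² = 17.1123² = 292.83 µm

P80 = 292.8 µm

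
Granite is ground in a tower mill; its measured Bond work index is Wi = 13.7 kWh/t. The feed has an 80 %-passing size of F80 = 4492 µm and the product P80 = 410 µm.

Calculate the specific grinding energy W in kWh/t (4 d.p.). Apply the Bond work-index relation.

W = 4.7219 kWh/t

W = 10 Wi (P80^-0.5 − F80^-0.5)
1/√410 = 0.049386;  1/√4492 = 0.014920
W = 10·13.7·(0.049386 − 0.014920) = 4.7219 kWh/t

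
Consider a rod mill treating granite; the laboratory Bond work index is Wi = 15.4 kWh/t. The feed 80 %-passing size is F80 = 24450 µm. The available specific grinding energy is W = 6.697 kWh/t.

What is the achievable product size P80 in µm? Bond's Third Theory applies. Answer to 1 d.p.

W = 10 Wi (P80^-0.5 − F80^-0.5)
P80^-0.5 = F80^-0.5 + W/(10 Wi)
  = 6.6970/(10·15.4) + 1/√24450 = 0.043487 + 0.006395 = 0.049882
P80 = (1/0.049882)² = 20.0472² = 401.89 µm

P80 = 401.9 µm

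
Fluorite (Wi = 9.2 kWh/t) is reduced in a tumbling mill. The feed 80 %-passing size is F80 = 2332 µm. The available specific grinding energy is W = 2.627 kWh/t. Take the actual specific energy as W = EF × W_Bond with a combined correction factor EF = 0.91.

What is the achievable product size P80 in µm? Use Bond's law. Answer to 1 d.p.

W = 10·Wi·(P80^(-½) − F80^(-½))
W_Bond = W / EF = 2.627 / 0.91 = 2.8868 kWh/t
P80^-0.5 = F80^-0.5 + W_Bond/(10 Wi)
  = 2.8868/(10·9.2) + 1/√2332 = 0.031378 + 0.020708 = 0.052086
P80 = (1/0.052086)² = 19.1989² = 368.60 µm

P80 = 368.6 µm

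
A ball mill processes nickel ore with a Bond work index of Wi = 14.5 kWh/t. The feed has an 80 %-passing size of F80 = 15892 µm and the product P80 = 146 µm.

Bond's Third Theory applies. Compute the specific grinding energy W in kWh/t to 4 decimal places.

W = 10.8501 kWh/t

W = 10·Wi·(P80^(-½) − F80^(-½))
1/√146 = 0.082761;  1/√15892 = 0.007933
W = 10·14.5·(0.082761 − 0.007933) = 10.8501 kWh/t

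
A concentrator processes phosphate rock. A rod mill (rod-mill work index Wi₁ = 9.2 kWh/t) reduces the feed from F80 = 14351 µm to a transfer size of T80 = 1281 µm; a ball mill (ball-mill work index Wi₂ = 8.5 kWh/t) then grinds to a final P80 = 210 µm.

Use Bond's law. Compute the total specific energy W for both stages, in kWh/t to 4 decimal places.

W = 5.2932 kWh/t

Bond:  W = 10 Wi (1/√P − 1/√F)
Stage 1 (14351→1281 µm, Wi₁=9.2): W₁ = 10·9.2·(0.027940 − 0.008348) = 1.8025 kWh/t
Stage 2 (1281→210 µm, Wi₂=8.5): W₂ = 10·8.5·(0.069007 − 0.027940) = 3.4907 kWh/t
W = W₁ + W₂ = 1.8025 + 3.4907 = 5.2932 kWh/t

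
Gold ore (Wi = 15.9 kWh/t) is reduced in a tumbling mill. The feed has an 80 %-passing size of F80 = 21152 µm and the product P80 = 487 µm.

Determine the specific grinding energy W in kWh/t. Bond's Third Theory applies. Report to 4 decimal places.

W = 6.1117 kWh/t

W_Bond = 10·Wi·(1/√P₈₀ − 1/√F₈₀)
1/√487 = 0.045314;  1/√21152 = 0.006876
W = 10·15.9·(0.045314 − 0.006876) = 6.1117 kWh/t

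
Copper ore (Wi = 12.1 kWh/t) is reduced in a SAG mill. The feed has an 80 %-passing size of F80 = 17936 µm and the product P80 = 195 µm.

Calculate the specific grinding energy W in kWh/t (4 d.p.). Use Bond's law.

W = 7.7615 kWh/t

W = 10·Wi·[P80^(−½) − F80^(−½)]
1/√195 = 0.071611;  1/√17936 = 0.007467
W = 10·12.1·(0.071611 − 0.007467) = 7.7615 kWh/t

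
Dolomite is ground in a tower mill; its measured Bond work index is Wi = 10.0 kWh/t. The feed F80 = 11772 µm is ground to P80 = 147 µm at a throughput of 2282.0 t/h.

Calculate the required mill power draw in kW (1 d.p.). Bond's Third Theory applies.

W_Bond = 10·Wi·(1/√P₈₀ − 1/√F₈₀)
W = 10·10.0·(1/√147 − 1/√11772) = 10·10.0·(0.073262) = 7.3262 kWh/t
Mill draw = 7.3262 × 2282.0 = 16718.4 kW

P = 16718.4 kW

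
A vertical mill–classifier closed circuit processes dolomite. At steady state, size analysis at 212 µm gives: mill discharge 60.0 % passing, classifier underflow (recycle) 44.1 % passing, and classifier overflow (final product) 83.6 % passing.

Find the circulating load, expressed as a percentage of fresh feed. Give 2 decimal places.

CL = 148.43 %

Classifier node, passing 212 µm:
r = (o − d)/(d − u)
r = (83.6 − 60.0)/(60.0 − 44.1) = 23.6/15.9 = 1.4843
CL = 100·r = 148.43 %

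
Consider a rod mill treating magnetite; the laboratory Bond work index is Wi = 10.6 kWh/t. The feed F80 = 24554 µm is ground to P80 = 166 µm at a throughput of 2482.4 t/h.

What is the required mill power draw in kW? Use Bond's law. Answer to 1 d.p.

W_Bond = 10·Wi·(1/√P₈₀ − 1/√F₈₀)
W = 10·10.6·(1/√166 − 1/√24554) = 10·10.6·(0.071233) = 7.5507 kWh/t
Power = W × throughput = 7.5507 kWh/t × 2482.4 t/h = 18743.9 kW

P = 18743.9 kW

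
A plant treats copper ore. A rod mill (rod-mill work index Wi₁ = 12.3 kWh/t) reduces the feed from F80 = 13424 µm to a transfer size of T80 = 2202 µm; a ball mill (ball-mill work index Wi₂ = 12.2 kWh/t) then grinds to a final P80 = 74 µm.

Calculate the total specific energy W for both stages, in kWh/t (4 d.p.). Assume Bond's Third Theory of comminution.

W = 10·Wi·[P80^(−½) − F80^(−½)]
Stage 1 (13424→2202 µm, Wi₁=12.3): W₁ = 10·12.3·(0.021310 − 0.008631) = 1.5596 kWh/t
Stage 2 (2202→74 µm, Wi₂=12.2): W₂ = 10·12.2·(0.116248 − 0.021310) = 11.5823 kWh/t
W = W₁ + W₂ = 1.5596 + 11.5823 = 13.1419 kWh/t

W = 13.1419 kWh/t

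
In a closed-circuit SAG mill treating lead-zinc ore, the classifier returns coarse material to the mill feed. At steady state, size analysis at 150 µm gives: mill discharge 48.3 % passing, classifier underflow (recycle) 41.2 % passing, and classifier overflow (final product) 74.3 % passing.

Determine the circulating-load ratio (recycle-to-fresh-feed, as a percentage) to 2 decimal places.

Let r = R/F. Size balance at 150 µm:
(1+r)d = ru + o → r = (o−d)/(d−u)
r = (74.3 − 48.3)/(48.3 − 41.2) = 26.0/7.1 = 3.6620
CL = 100·r = 366.20 %

CL = 366.20 %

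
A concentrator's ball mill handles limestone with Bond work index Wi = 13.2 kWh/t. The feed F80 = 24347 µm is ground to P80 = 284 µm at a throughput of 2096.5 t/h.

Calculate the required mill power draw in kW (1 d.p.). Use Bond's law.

W_Bond = 10·Wi·(1/√P₈₀ − 1/√F₈₀)
W = 10·13.2·(1/√284 − 1/√24347) = 10·13.2·(0.052930) = 6.9868 kWh/t
Mill draw = 6.9868 × 2096.5 = 14647.8 kW

P = 14647.8 kW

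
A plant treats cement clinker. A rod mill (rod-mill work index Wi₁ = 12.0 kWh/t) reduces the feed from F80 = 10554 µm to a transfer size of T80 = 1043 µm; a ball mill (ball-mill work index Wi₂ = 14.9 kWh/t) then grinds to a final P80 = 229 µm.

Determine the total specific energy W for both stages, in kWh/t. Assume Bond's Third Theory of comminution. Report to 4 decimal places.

Bond:  W = 10 Wi (1/√P − 1/√F)
Stage 1 (10554→1043 µm, Wi₁=12.0): W₁ = 10·12.0·(0.030964 − 0.009734) = 2.5476 kWh/t
Stage 2 (1043→229 µm, Wi₂=14.9): W₂ = 10·14.9·(0.066082 − 0.030964) = 5.2326 kWh/t
W = W₁ + W₂ = 2.5476 + 5.2326 = 7.7802 kWh/t

W = 7.7802 kWh/t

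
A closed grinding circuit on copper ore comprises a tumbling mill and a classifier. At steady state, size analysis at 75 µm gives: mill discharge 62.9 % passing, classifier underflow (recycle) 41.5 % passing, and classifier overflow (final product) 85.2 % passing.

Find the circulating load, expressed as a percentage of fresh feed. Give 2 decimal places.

CL = 104.21 %

Let r = R/F. Size balance at 75 µm:
(1+r)·d = r·u + o ⇒ r = (o−d)/(d−u)
r = (85.2 − 62.9)/(62.9 − 41.5) = 22.3/21.4 = 1.0421
CL = 100·r = 104.21 %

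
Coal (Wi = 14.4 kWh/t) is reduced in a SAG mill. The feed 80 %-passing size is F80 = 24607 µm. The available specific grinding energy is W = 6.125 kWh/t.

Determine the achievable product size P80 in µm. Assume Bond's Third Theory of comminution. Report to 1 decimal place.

P80 = 418.0 µm

W = 10 Wi / √P80 − 10 Wi / √F80
1/√P80 = 1/√F80 + W/(10·Wi)
  = 6.1250/(10·14.4) + 1/√24607 = 0.042535 + 0.006375 = 0.048910
P80 = (1/0.048910)² = 20.4459² = 418.03 µm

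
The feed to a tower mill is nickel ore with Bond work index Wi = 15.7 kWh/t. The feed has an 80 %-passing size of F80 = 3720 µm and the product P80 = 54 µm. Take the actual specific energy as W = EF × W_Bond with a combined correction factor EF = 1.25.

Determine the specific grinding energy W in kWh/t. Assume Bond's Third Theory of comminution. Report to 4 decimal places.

W = 23.4886 kWh/t

W = 10·Wi·(P80^(-½) − F80^(-½))
1/√54 = 0.136083;  1/√3720 = 0.016396
W = 10·15.7·(0.136083 − 0.016396) = 18.7909 kWh/t
Corrected W = EF·W_Bond = 1.25·18.7909 = 23.4886 kWh/t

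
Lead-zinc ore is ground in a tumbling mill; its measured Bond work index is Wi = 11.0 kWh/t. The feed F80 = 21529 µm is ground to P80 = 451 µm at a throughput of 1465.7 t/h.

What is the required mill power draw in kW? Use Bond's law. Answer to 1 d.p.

P = 6493.1 kW

W = 10 Wi (1/√P80 − 1/√F80)  [Bond]
W = 10·11.0·(1/√451 − 1/√21529) = 10·11.0·(0.040273) = 4.4300 kWh/t
Mill draw = 4.4300 × 1465.7 = 6493.1 kW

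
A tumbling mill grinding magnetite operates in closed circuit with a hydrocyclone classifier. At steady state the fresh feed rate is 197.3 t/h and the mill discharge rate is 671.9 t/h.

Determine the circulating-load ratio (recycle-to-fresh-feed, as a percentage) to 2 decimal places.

CL = 240.55 %

Steady state: M = F + R.
R = M − F = 671.9 − 197.3 = 474.6 t/h
CL = 100·R/F = 100·474.6/197.3 = 240.55 %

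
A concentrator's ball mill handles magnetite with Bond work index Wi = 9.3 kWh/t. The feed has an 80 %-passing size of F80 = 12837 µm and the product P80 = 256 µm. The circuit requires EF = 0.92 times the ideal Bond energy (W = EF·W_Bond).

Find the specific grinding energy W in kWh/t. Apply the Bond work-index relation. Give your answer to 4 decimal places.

W = 4.5923 kWh/t

W = 10 Wi / √P80 − 10 Wi / √F80
1/√256 = 0.062500;  1/√12837 = 0.008826
W = 10·9.3·(0.062500 − 0.008826) = 4.9917 kWh/t
Apply correction: 4.9917 × 0.92 = 4.5923 kWh/t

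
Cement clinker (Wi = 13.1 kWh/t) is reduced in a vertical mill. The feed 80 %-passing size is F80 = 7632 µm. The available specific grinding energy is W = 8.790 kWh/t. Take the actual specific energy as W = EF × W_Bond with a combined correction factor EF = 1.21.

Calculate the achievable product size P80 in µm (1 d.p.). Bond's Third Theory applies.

W = 10 Wi / √P80 − 10 Wi / √F80
W_Bond = W / EF = 8.790 / 1.21 = 7.2645 kWh/t
P80^-0.5 = F80^-0.5 + W_Bond/(10 Wi)
  = 7.2645/(10·13.1) + 1/√7632 = 0.055454 + 0.011447 = 0.066901
P80 = (1/0.066901)² = 14.9475² = 223.43 µm

P80 = 223.4 µm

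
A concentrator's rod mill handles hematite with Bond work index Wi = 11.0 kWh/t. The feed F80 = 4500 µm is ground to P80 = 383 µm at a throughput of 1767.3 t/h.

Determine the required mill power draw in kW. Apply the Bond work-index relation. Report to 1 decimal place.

W = 10·Wi·(P80^(-½) − F80^(-½))
W = 10·11.0·(1/√383 − 1/√4500) = 10·11.0·(0.036190) = 3.9810 kWh/t
P_mill = W·ṁ = 3.9810·1767.3 = 7035.5 kW

P = 7035.5 kW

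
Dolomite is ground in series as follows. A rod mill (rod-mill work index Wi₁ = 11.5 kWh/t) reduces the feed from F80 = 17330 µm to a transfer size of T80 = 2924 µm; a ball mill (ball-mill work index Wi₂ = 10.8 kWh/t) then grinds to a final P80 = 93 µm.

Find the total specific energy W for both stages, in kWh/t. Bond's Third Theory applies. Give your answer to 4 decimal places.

Bond: W = 10·Wi·(1/√P80 − 1/√F80)
Stage 1 (17330→2924 µm, Wi₁=11.5): W₁ = 10·11.5·(0.018493 − 0.007596) = 1.2531 kWh/t
Stage 2 (2924→93 µm, Wi₂=10.8): W₂ = 10·10.8·(0.103695 − 0.018493) = 9.2018 kWh/t
W = W₁ + W₂ = 1.2531 + 9.2018 = 10.4550 kWh/t

W = 10.4550 kWh/t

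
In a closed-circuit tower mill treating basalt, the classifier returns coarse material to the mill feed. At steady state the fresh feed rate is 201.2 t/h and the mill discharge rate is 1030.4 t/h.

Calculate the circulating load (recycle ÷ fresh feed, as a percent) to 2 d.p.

CL = 412.13 %

Mill node: discharge = fresh + recycle.
R = M − F = 1030.4 − 201.2 = 829.2 t/h
CL = 100·R/F = 100·829.2/201.2 = 412.13 %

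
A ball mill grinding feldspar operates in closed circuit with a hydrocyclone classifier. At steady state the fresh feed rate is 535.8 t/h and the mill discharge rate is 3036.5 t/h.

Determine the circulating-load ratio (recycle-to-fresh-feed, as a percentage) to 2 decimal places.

Discharge = new feed + return, hence
R = M − F = 3036.5 − 535.8 = 2500.7 t/h
CL = 100·R/F = 100·2500.7/535.8 = 466.72 %

CL = 466.72 %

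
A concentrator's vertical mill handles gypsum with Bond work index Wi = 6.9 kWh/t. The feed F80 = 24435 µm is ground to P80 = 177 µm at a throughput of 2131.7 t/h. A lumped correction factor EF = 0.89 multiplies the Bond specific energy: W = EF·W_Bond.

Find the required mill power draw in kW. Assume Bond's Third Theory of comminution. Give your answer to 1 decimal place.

W_Bond = 10·Wi·(1/√P₈₀ − 1/√F₈₀)
W = 10·6.9·(1/√177 − 1/√24435) = 10·6.9·(0.068767) = 4.7449 kWh/t
W_actual = 0.89 × 4.7449 = 4.2230 kWh/t
P_mill = W·ṁ = 4.2230·2131.7 = 9002.2 kW

P = 9002.2 kW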